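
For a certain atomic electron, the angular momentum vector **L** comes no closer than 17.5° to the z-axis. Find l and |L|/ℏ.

l = 10, |L| = √110 ℏ ≈ 10.488ℏ

cos θ_min = l/√(l(l+1)) = √(l/(l+1)), so l/(l+1) = cos²(17.5°) = 0.9096.
l = cos²θ/sin²θ ≈ 10.
Then |L| = ℏ√(10·11) = √110 ℏ.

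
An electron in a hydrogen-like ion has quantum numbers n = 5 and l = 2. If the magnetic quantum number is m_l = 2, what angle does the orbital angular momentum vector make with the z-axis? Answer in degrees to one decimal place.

|L| = √(l(l+1)) ℏ = √6 ℏ.
L_z = m_l ℏ = 2ℏ.
cos θ = L_z/|L| = 2/√6, so θ ≈ 35.3°.

θ ≈ 35.3°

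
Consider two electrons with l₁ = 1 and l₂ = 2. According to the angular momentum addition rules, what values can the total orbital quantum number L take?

L runs from |1 − 2| = 1 to 1 + 2 = 3.
L ∈ {1, 2, 3}.

L = 1, 2, 3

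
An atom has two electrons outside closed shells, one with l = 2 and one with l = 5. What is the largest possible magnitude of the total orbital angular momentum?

Angular momentum addition gives L = |l₁ − l₂|, …, l₁ + l₂.
L ∈ {3, 4, 5, 6, 7}.
The largest magnitude corresponds to L = 7: |L_tot| = ℏ√(7·8) = 2√14 ℏ.

|L_tot|_max = 2√14 ℏ ≈ 7.483ℏ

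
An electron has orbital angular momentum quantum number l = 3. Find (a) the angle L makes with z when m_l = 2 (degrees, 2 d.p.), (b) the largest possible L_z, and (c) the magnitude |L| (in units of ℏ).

For m_l = 2: cos θ = 2/√12, θ ≈ 54.74°.
L_z,max = lℏ = 3ℏ.
|L| = ℏ√(3·4) = 2√3 ℏ ≈ 3.464ℏ.

θ(m_l=2) ≈ 54.74°; L_z,max = 3ℏ; |L| = 2√3 ℏ ≈ 3.464ℏ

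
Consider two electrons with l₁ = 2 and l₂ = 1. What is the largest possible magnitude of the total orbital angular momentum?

L runs from |2 − 1| = 1 to 2 + 1 = 3.
Allowed values: L = 1, 2, 3.
The largest magnitude corresponds to L = 3: |L_tot| = ℏ√(3·4) = 2√3 ℏ.

|L_tot|_max = 2√3 ℏ ≈ 3.464ℏ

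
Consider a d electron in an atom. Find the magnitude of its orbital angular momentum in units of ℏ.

|L| = √6 ℏ ≈ 2.449ℏ

A d state has l = 2.
|L| = ℏ√(l(l+1)) = ℏ√(2·3) = √6 ℏ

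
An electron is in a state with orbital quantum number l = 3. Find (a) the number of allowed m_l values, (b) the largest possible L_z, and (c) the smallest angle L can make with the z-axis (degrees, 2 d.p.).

7 values; L_z,max = 3ℏ; θ_min ≈ 30.00°

There are 2l+1 = 7 values of m_l.
L_z,max = lℏ = 3ℏ.
cos θ_min = 3/√12, so θ_min ≈ 30.00°.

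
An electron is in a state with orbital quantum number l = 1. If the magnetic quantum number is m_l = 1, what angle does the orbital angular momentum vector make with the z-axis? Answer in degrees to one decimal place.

|L|² = l(l+1)ℏ² = 2ℏ², so |L| = √2 ℏ.
L_z = m_l ℏ = 1ℏ.
cos θ = L_z/|L| = 1/√2, so θ ≈ 45.0°.

θ ≈ 45.0°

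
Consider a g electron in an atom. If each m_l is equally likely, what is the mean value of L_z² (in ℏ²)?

A g state has l = 4.
m_l runs from −4 to 4, i.e. {-4, -3, -2, -1, 0, 1, 2, 3, 4}.
Average of L_z² over 9 states: 60/9 ℏ² = 6.667 ℏ².

⟨L_z²⟩ = 6.667 ℏ²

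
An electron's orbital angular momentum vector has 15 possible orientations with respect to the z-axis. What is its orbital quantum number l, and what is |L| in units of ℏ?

l = 7, |L| = 2√14 ℏ ≈ 7.483ℏ

2l + 1 = 15 ⇒ l = 7.
|L| = ℏ√(l(l+1)) = ℏ√(7·8) = 2√14 ℏ.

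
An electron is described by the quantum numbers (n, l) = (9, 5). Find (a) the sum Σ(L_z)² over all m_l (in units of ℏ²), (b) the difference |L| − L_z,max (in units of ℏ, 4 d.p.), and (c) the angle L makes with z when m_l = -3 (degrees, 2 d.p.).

Σ m_l² = 110, so Σ(L_z)² = 110 ℏ².
|L| − L_z,max = (√30 − 5)ℏ ≈ 0.4772ℏ.
For m_l = -3: cos θ = -3/√30, θ ≈ 123.21°.

Σ(L_z)² = 110 ℏ²; |L|−L_z,max ≈ 0.4772ℏ; θ(m_l=-3) ≈ 123.21°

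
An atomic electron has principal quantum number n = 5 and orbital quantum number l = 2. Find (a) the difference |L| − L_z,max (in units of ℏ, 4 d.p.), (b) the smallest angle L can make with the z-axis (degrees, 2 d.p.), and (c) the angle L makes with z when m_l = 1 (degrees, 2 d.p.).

|L| − L_z,max = (√6 − 2)ℏ ≈ 0.4495ℏ.
cos θ_min = 2/√6, so θ_min ≈ 35.26°.
For m_l = 1: cos θ = 1/√6, θ ≈ 65.91°.

|L|−L_z,max ≈ 0.4495ℏ; θ_min ≈ 35.26°; θ(m_l=1) ≈ 65.91°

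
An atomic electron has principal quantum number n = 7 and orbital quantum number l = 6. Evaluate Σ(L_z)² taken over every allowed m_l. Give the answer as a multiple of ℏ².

Σ(L_z)² = 182 ℏ²

m_l ∈ {-6, -5, -4, -3, -2, -1, 0, 1, 2, 3, 4, 5, 6}.
Summing m² from −6 to 6: Σ m_l² = 182.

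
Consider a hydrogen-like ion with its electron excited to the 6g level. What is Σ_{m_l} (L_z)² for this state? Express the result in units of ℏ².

Σ(L_z)² = 60 ℏ²

The 6g level has l = 4.
The allowed m_l values are -4, -3, -2, -1, 0, 1, 2, 3, 4.
Σ m_l² = 2·(1 + 4 + 9 + 16) = 60.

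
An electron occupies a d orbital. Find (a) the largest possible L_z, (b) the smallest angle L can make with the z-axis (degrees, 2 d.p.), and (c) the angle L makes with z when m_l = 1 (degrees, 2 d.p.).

The letter d corresponds to l = 2.
L_z,max = lℏ = 2ℏ.
cos θ_min = 2/√6, so θ_min ≈ 35.26°.
For m_l = 1: cos θ = 1/√6, θ ≈ 65.91°.

L_z,max = 2ℏ; θ_min ≈ 35.26°; θ(m_l=1) ≈ 65.91°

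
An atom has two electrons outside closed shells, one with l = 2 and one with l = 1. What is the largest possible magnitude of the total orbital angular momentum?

The total orbital quantum number L ranges from |l₁ − l₂| to l₁ + l₂ in integer steps.
Allowed values: L = 1, 2, 3.
The largest magnitude corresponds to L = 3: |L_tot| = ℏ√(3·4) = 2√3 ℏ.

|L_tot|_max = 2√3 ℏ ≈ 3.464ℏ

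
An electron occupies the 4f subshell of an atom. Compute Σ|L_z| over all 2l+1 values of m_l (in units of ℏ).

4f means n = 4, l = 3.
m_l runs from −3 to 3, i.e. {-3, -2, -1, 0, 1, 2, 3}.
Σ|m_l| = 2(1+2+…+3) = 12.

Σ|L_z| = 12 ℏ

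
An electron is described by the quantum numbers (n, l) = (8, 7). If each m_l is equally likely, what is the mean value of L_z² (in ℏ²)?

⟨L_z²⟩ = 18.67 ℏ²

The allowed m_l values are -7, -6, -5, -4, -3, -2, -1, 0, 1, 2, 3, 4, 5, 6, 7.
⟨L_z²⟩ = ℏ²·l(l+1)/3 = 18.67ℏ².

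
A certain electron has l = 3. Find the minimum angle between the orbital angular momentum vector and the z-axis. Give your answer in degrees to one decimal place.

|L| = √(l(l+1)) ℏ = 2√3 ℏ.
The smallest angle corresponds to the largest L_z, i.e. m_l = l = 3, giving L_z = 3ℏ.
cos θ_min = 3/√12, so θ_min ≈ 30.0°.

θ_min ≈ 30.0°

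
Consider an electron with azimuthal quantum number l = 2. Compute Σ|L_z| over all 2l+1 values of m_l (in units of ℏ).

Σ|L_z| = 6 ℏ

The allowed m_l values are -2, -1, 0, 1, 2.
Σ|m_l| = l(l+1) = 6.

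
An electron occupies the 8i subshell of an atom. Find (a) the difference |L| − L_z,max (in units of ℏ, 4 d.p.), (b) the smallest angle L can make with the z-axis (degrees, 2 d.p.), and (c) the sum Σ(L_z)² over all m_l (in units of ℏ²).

|L|−L_z,max ≈ 0.4807ℏ; θ_min ≈ 22.21°; Σ(L_z)² = 182 ℏ²

For 8i, l = 6.
|L| − L_z,max = (√42 − 6)ℏ ≈ 0.4807ℏ.
cos θ_min = 6/√42, so θ_min ≈ 22.21°.
Σ m_l² = 182, so Σ(L_z)² = 182 ℏ².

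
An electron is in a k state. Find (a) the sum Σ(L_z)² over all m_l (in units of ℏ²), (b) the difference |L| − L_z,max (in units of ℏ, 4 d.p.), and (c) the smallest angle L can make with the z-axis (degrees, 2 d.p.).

For a k orbital, l = 7.
Σ m_l² = 280, so Σ(L_z)² = 280 ℏ².
|L| − L_z,max = (2√14 − 7)ℏ ≈ 0.4833ℏ.
cos θ_min = 7/√56, so θ_min ≈ 20.70°.

Σ(L_z)² = 280 ℏ²; |L|−L_z,max ≈ 0.4833ℏ; θ_min ≈ 20.70°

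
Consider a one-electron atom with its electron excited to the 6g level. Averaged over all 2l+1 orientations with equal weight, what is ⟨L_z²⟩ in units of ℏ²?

The 6g level has l = 4.
m_l ∈ {-4, -3, -2, -1, 0, 1, 2, 3, 4}.
⟨L_z²⟩ = ℏ²·l(l+1)/3 = 6.667ℏ².

⟨L_z²⟩ = 6.667 ℏ²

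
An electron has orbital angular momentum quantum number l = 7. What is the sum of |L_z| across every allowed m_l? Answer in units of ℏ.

Σ|L_z| = 56 ℏ

The allowed m_l values are -7, -6, -5, -4, -3, -2, -1, 0, 1, 2, 3, 4, 5, 6, 7.
Σ|m_l| = 2·7(7+1)/2 = 56.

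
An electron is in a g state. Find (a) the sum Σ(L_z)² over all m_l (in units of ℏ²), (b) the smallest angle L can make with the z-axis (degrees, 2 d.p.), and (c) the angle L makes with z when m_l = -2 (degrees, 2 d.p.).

The letter g corresponds to l = 4.
Σ m_l² = 60, so Σ(L_z)² = 60 ℏ².
cos θ_min = 4/√20, so θ_min ≈ 26.57°.
For m_l = -2: cos θ = -2/√20, θ ≈ 116.57°.

Σ(L_z)² = 60 ℏ²; θ_min ≈ 26.57°; θ(m_l=-2) ≈ 116.57°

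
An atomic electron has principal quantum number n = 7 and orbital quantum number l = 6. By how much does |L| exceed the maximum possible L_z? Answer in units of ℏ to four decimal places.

|L| − L_z,max ≈ 0.4807ℏ

|L| = √42 ℏ ≈ 6.4807ℏ, while L_z,max = lℏ = 6ℏ.
The difference is (√42 − 6)ℏ ≈ 0.4807ℏ.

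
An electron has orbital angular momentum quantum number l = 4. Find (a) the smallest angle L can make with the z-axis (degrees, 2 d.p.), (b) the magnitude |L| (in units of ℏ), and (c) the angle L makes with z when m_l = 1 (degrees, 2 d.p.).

cos θ_min = 4/√20, so θ_min ≈ 26.57°.
|L| = ℏ√(4·5) = 2√5 ℏ ≈ 4.472ℏ.
For m_l = 1: cos θ = 1/√20, θ ≈ 77.08°.

θ_min ≈ 26.57°; |L| = 2√5 ℏ ≈ 4.472ℏ; θ(m_l=1) ≈ 77.08°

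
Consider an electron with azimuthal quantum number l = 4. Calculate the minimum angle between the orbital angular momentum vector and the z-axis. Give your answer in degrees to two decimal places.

|L| = ℏ√(l(l+1)) = 2√5 ℏ.
The smallest angle corresponds to the largest L_z, i.e. m_l = l = 4, giving L_z = 4ℏ.
cos θ_min = 4/√20, so θ_min ≈ 26.57°.

θ_min ≈ 26.57°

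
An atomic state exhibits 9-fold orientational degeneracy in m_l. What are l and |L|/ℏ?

2l + 1 = 9 ⇒ l = 4.
|L| = ℏ√(l(l+1)) = ℏ√(4·5) = 2√5 ℏ.

l = 4, |L| = 2√5 ℏ ≈ 4.472ℏ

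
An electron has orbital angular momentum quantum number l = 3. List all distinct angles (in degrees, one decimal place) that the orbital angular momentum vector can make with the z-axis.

|L| = ℏ√(l(l+1)) = 2√3 ℏ.
cos θ = m_l/√12 for each m_l ∈ {-3, -2, -1, 0, 1, 2, 3}.

θ ∈ {30.0°, 54.7°, 73.2°, 90.0°, 106.8°, 125.3°, 150.0°}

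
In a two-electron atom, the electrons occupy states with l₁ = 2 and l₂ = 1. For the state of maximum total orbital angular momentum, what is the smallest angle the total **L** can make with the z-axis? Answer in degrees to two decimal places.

By the triangle rule, |l₁ − l₂| ≤ L ≤ l₁ + l₂.
So L can be 1, 2, 3.
The maximum is L = 3, with |L_tot| = ℏ√(3·4) = 2√3 ℏ.
The minimum angle with z is arccos(3/√12) ≈ 30.00°.

θ_min ≈ 30.00°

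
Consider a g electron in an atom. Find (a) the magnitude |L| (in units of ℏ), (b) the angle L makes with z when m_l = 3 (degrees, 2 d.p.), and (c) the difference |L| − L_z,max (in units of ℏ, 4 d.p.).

|L| = 2√5 ℏ ≈ 4.472ℏ; θ(m_l=3) ≈ 47.87°; |L|−L_z,max ≈ 0.4721ℏ

The letter g corresponds to l = 4.
|L| = ℏ√(4·5) = 2√5 ℏ ≈ 4.472ℏ.
For m_l = 3: cos θ = 3/√20, θ ≈ 47.87°.
|L| − L_z,max = (2√5 − 4)ℏ ≈ 0.4721ℏ.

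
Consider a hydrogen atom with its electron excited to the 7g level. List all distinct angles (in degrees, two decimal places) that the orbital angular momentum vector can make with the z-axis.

The 7g level has l = 4.
|L| = √(l(l+1)) ℏ = 2√5 ℏ.
cos θ = m_l/√20 for each m_l ∈ {-4, -3, -2, -1, 0, 1, 2, 3, 4}.

θ ∈ {26.57°, 47.87°, 63.43°, 77.08°, 90.00°, 102.92°, 116.57°, 132.13°, 153.43°}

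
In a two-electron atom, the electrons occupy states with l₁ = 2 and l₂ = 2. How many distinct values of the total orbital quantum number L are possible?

5

The total orbital quantum number L ranges from |l₁ − l₂| to l₁ + l₂ in integer steps.
L ∈ {0, 1, 2, 3, 4}.
That is 5 values.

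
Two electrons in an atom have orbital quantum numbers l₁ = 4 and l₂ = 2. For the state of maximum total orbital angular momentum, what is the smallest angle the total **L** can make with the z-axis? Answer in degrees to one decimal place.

θ_min ≈ 22.2°

L runs from |4 − 2| = 2 to 4 + 2 = 6.
So L can be 2, 3, 4, 5, 6.
The maximum is L = 6, with |L_tot| = ℏ√(6·7) = √42 ℏ.
The minimum angle with z is arccos(6/√42) ≈ 22.2°.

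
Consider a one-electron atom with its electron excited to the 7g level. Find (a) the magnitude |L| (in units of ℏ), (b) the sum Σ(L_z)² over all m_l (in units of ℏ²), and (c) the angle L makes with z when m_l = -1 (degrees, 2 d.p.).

The 7g level has l = 4.
|L| = ℏ√(4·5) = 2√5 ℏ ≈ 4.472ℏ.
Σ m_l² = 60, so Σ(L_z)² = 60 ℏ².
For m_l = -1: cos θ = -1/√20, θ ≈ 102.92°.

|L| = 2√5 ℏ ≈ 4.472ℏ; Σ(L_z)² = 60 ℏ²; θ(m_l=-1) ≈ 102.92°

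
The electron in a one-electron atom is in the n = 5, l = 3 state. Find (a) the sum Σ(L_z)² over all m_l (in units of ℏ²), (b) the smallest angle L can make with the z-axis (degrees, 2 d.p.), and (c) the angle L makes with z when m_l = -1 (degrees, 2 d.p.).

Σ m_l² = 28, so Σ(L_z)² = 28 ℏ².
cos θ_min = 3/√12, so θ_min ≈ 30.00°.
For m_l = -1: cos θ = -1/√12, θ ≈ 106.78°.

Σ(L_z)² = 28 ℏ²; θ_min ≈ 30.00°; θ(m_l=-1) ≈ 106.78°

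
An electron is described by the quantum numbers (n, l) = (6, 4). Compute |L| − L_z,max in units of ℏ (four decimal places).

|L| = 2√5 ℏ ≈ 4.4721ℏ, while L_z,max = lℏ = 4ℏ.
The difference is (2√5 − 4)ℏ ≈ 0.4721ℏ.

|L| − L_z,max ≈ 0.4721ℏ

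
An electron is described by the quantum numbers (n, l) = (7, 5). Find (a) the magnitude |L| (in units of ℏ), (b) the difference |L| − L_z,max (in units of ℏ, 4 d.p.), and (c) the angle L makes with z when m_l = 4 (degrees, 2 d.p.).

|L| = ℏ√(5·6) = √30 ℏ ≈ 5.477ℏ.
|L| − L_z,max = (√30 − 5)ℏ ≈ 0.4772ℏ.
For m_l = 4: cos θ = 4/√30, θ ≈ 43.09°.

|L| = √30 ℏ ≈ 5.477ℏ; |L|−L_z,max ≈ 0.4772ℏ; θ(m_l=4) ≈ 43.09°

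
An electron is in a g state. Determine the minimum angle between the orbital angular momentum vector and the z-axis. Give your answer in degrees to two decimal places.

θ_min ≈ 26.57°

For a g orbital, l = 4.
|L| = √(l(l+1)) ℏ = 2√5 ℏ.
The smallest angle corresponds to the largest L_z, i.e. m_l = l = 4, giving L_z = 4ℏ.
cos θ_min = 4/√20, so θ_min ≈ 26.57°.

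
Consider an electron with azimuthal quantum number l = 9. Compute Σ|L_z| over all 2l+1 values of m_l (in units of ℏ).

m_l ∈ {-9, -8, -7, -6, -5, -4, -3, -2, -1, 0, 1, 2, 3, 4, 5, 6, 7, 8, 9}.
Σ|m_l| = 2·9(9+1)/2 = 90.

Σ|L_z| = 90 ℏ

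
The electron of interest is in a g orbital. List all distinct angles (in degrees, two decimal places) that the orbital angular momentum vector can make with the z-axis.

G corresponds to l = 4.
|L| = ℏ√(l(l+1)) = 2√5 ℏ.
cos θ = m_l/√20 for each m_l ∈ {-4, -3, -2, -1, 0, 1, 2, 3, 4}.

θ ∈ {26.57°, 47.87°, 63.43°, 77.08°, 90.00°, 102.92°, 116.57°, 132.13°, 153.43°}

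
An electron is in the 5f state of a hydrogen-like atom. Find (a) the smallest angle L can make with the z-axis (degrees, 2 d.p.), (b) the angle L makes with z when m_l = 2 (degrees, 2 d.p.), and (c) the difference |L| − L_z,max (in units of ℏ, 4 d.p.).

The 5f subshell has l = 3.
cos θ_min = 3/√12, so θ_min ≈ 30.00°.
For m_l = 2: cos θ = 2/√12, θ ≈ 54.74°.
|L| − L_z,max = (2√3 − 3)ℏ ≈ 0.4641ℏ.

θ_min ≈ 30.00°; θ(m_l=2) ≈ 54.74°; |L|−L_z,max ≈ 0.4641ℏ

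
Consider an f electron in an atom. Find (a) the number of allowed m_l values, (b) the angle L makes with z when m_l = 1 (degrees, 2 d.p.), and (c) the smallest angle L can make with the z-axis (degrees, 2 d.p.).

7 values; θ(m_l=1) ≈ 73.22°; θ_min ≈ 30.00°

An f state has l = 3.
There are 2l+1 = 7 values of m_l.
For m_l = 1: cos θ = 1/√12, θ ≈ 73.22°.
cos θ_min = 3/√12, so θ_min ≈ 30.00°.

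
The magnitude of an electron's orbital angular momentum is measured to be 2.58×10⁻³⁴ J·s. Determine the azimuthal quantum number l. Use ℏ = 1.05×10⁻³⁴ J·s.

In units of ℏ, |L| ≈ 2.457.
Set l(l+1) = 6.04; the integer solution is l = 2.

l = 2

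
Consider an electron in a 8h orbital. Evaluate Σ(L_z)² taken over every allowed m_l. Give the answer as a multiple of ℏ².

For 8h, l = 5.
m_l runs from −5 to 5, i.e. {-5, -4, -3, -2, -1, 0, 1, 2, 3, 4, 5}.
Σ m_l² = 2·(1 + 4 + 9 + 16 + 25) = 110.

Σ(L_z)² = 110 ℏ²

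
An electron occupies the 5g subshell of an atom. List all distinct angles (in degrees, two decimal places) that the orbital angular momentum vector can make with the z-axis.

θ ∈ {26.57°, 47.87°, 63.43°, 77.08°, 90.00°, 102.92°, 116.57°, 132.13°, 153.43°}

5g means n = 5, l = 4.
|L|² = l(l+1)ℏ² = 20ℏ², so |L| = 2√5 ℏ.
cos θ = m_l/√20 for each m_l ∈ {-4, -3, -2, -1, 0, 1, 2, 3, 4}.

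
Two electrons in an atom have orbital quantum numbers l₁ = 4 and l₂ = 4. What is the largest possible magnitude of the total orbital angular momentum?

The total orbital quantum number L ranges from |l₁ − l₂| to l₁ + l₂ in integer steps.
Allowed values: L = 0, 1, 2, 3, 4, 5, 6, 7, 8.
The largest magnitude corresponds to L = 8: |L_tot| = ℏ√(8·9) = 6√2 ℏ.

|L_tot|_max = 6√2 ℏ ≈ 8.485ℏ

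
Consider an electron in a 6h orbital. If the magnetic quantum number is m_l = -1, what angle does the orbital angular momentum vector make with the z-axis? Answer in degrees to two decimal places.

6h means n = 6, l = 5.
|L|² = l(l+1)ℏ² = 30ℏ², so |L| = √30 ℏ.
L_z = m_l ℏ = −1ℏ.
cos θ = L_z/|L| = -1/√30, so θ ≈ 100.52°.

θ ≈ 100.52°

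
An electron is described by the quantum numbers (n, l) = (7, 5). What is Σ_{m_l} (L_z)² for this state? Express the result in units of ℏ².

Σ(L_z)² = 110 ℏ²

m_l ∈ {-5, -4, -3, -2, -1, 0, 1, 2, 3, 4, 5}.
Summing m² from −5 to 5: Σ m_l² = 110.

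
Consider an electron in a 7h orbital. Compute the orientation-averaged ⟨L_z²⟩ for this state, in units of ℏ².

⟨L_z²⟩ = 10 ℏ²

The 7h subshell has l = 5.
The allowed m_l values are -5, -4, -3, -2, -1, 0, 1, 2, 3, 4, 5.
⟨L_z²⟩ = ℏ²·l(l+1)/3 = 10ℏ².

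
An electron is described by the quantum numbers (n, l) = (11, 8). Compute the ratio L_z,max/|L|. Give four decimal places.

|L| = 6√2 ℏ ≈ 8.4853ℏ, while L_z,max = lℏ = 8ℏ.
L_z,max/|L| = 8/√72 = 0.9428.

L_z,max/|L| = 0.9428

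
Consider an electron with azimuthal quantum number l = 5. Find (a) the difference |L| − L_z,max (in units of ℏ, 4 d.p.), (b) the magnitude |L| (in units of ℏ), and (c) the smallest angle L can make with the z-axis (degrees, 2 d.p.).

|L| − L_z,max = (√30 − 5)ℏ ≈ 0.4772ℏ.
|L| = ℏ√(5·6) = √30 ℏ ≈ 5.477ℏ.
cos θ_min = 5/√30, so θ_min ≈ 24.09°.

|L|−L_z,max ≈ 0.4772ℏ; |L| = √30 ℏ ≈ 5.477ℏ; θ_min ≈ 24.09°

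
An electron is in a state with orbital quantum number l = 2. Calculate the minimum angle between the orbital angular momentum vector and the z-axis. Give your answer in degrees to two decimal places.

|L|² = l(l+1)ℏ² = 6ℏ², so |L| = √6 ℏ.
The smallest angle corresponds to the largest L_z, i.e. m_l = l = 2, giving L_z = 2ℏ.
cos θ_min = 2/√6, so θ_min ≈ 35.26°.

θ_min ≈ 35.26°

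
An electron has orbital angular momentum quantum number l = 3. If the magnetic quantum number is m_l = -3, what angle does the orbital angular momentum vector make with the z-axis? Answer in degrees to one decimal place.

|L| = ℏ√(l(l+1)) = 2√3 ℏ.
L_z = m_l ℏ = −3ℏ.
cos θ = L_z/|L| = -3/√12, so θ ≈ 150.0°.

θ ≈ 150.0°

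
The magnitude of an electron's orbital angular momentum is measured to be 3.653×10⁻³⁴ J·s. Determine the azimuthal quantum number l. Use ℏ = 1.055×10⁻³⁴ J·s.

l = 3

In units of ℏ, |L| ≈ 3.463.
(|L|/ℏ)² = l(l+1) ≈ 11.99 ⇒ l = 3.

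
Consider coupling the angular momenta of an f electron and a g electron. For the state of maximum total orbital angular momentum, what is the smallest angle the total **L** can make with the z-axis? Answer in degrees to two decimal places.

θ_min ≈ 20.70°

Angular momentum addition gives L = |l₁ − l₂|, …, l₁ + l₂.
Allowed values: L = 1, 2, 3, 4, 5, 6, 7.
The maximum is L = 7, with |L_tot| = ℏ√(7·8) = 2√14 ℏ.
The minimum angle with z is arccos(7/√56) ≈ 20.70°.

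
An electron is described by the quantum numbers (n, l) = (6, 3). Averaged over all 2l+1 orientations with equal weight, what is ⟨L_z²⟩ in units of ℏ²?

m_l runs from −3 to 3, i.e. {-3, -2, -1, 0, 1, 2, 3}.
Average of L_z² over 7 states: 28/7 ℏ² = 4 ℏ².

⟨L_z²⟩ = 4 ℏ²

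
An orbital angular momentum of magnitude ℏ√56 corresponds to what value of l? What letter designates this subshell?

l = 7 (k orbital)

(|L|/ℏ)² = l(l+1) = 56.
Solving: l = 7.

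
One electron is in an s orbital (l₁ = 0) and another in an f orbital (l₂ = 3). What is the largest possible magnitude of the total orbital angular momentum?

|L_tot|_max = 2√3 ℏ ≈ 3.464ℏ

By the triangle rule, |l₁ − l₂| ≤ L ≤ l₁ + l₂.
L ∈ {3}.
The largest magnitude corresponds to L = 3: |L_tot| = ℏ√(3·4) = 2√3 ℏ.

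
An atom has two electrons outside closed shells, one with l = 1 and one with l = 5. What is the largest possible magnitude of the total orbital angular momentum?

|L_tot|_max = √42 ℏ ≈ 6.481ℏ

Angular momentum addition gives L = |l₁ − l₂|, …, l₁ + l₂.
L ∈ {4, 5, 6}.
The largest magnitude corresponds to L = 6: |L_tot| = ℏ√(6·7) = √42 ℏ.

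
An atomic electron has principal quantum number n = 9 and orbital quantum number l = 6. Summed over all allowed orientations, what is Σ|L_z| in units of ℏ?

m_l runs from −6 to 6, i.e. {-6, -5, -4, -3, -2, -1, 0, 1, 2, 3, 4, 5, 6}.
Σ|m_l| = 2(1+2+…+6) = 42.

Σ|L_z| = 42 ℏ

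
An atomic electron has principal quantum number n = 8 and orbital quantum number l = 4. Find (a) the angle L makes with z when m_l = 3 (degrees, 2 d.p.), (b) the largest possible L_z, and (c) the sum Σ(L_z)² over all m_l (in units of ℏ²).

For m_l = 3: cos θ = 3/√20, θ ≈ 47.87°.
L_z,max = lℏ = 4ℏ.
Σ m_l² = 60, so Σ(L_z)² = 60 ℏ².

θ(m_l=3) ≈ 47.87°; L_z,max = 4ℏ; Σ(L_z)² = 60 ℏ²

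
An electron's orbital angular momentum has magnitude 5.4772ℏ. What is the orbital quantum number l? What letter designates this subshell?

(|L|/ℏ)² = l(l+1) = 30.
Solving: l = 5.

l = 5 (h orbital)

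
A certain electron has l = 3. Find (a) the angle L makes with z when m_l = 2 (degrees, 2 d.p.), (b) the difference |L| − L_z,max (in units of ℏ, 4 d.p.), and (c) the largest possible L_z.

θ(m_l=2) ≈ 54.74°; |L|−L_z,max ≈ 0.4641ℏ; L_z,max = 3ℏ

For m_l = 2: cos θ = 2/√12, θ ≈ 54.74°.
|L| − L_z,max = (2√3 − 3)ℏ ≈ 0.4641ℏ.
L_z,max = lℏ = 3ℏ.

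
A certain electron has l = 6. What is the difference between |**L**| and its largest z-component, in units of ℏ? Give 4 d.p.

|L| − L_z,max ≈ 0.4807ℏ

|L| = √42 ℏ ≈ 6.4807ℏ, while L_z,max = lℏ = 6ℏ.
The difference is (√42 − 6)ℏ ≈ 0.4807ℏ.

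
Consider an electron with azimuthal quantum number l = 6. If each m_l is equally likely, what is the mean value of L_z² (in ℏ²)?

m_l runs from −6 to 6, i.e. {-6, -5, -4, -3, -2, -1, 0, 1, 2, 3, 4, 5, 6}.
⟨L_z²⟩ = ℏ²·l(l+1)/3 = 14ℏ².

⟨L_z²⟩ = 14 ℏ²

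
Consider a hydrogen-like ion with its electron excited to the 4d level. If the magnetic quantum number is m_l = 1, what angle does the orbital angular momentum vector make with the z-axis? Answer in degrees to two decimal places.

θ ≈ 65.91°

The 4d level has l = 2.
|L|² = l(l+1)ℏ² = 6ℏ², so |L| = √6 ℏ.
L_z = m_l ℏ = 1ℏ.
cos θ = L_z/|L| = 1/√6, so θ ≈ 65.91°.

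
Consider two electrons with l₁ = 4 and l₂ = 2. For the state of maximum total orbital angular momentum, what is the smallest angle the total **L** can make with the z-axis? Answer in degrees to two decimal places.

The total orbital quantum number L ranges from |l₁ − l₂| to l₁ + l₂ in integer steps.
Allowed values: L = 2, 3, 4, 5, 6.
The maximum is L = 6, with |L_tot| = ℏ√(6·7) = √42 ℏ.
The minimum angle with z is arccos(6/√42) ≈ 22.21°.

θ_min ≈ 22.21°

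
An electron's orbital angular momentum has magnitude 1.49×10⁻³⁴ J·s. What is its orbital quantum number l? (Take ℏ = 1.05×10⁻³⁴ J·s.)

Dividing by ℏ: |L|/ℏ ≈ 1.419.
l(l+1) ≈ 1.419² ≈ 2.01, so l = 1.

l = 1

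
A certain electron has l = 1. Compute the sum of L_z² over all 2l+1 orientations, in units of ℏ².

m_l runs from −1 to 1, i.e. {-1, 0, 1}.
Σ m_l² = 2·(1) = 2.

Σ(L_z)² = 2 ℏ²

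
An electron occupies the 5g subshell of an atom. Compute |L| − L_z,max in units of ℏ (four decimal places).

The 5g subshell has l = 4.
|L| = 2√5 ℏ ≈ 4.4721ℏ, while L_z,max = lℏ = 4ℏ.
The difference is (2√5 − 4)ℏ ≈ 0.4721ℏ.

|L| − L_z,max ≈ 0.4721ℏ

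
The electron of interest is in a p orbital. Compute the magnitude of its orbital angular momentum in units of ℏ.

A p state has l = 1.
|L| = ℏ√(l(l+1)) = ℏ√(1·2) = √2 ℏ

|L| = √2 ℏ ≈ 1.414ℏ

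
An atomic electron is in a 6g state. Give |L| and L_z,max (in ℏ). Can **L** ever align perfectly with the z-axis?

6g means n = 6, l = 4.
|L| = 2√5 ℏ ≈ 4.4721ℏ, while L_z,max = lℏ = 4ℏ.
Since |L| > L_z,max, the vector can never point exactly along z; the closest it comes is θ_min = arccos(4/√20) ≈ 26.6°.

No: L_z,max = 4ℏ < |L| = 2√5 ℏ ≈ 4.472ℏ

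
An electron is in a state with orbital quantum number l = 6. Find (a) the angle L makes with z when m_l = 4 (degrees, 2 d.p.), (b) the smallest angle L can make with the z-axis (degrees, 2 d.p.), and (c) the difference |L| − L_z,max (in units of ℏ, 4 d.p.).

θ(m_l=4) ≈ 51.89°; θ_min ≈ 22.21°; |L|−L_z,max ≈ 0.4807ℏ

For m_l = 4: cos θ = 4/√42, θ ≈ 51.89°.
cos θ_min = 6/√42, so θ_min ≈ 22.21°.
|L| − L_z,max = (√42 − 6)ℏ ≈ 0.4807ℏ.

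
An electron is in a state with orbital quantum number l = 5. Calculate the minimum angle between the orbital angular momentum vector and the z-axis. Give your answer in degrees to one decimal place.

θ_min ≈ 24.1°

|L| = √(l(l+1)) ℏ = √30 ℏ.
The smallest angle corresponds to the largest L_z, i.e. m_l = l = 5, giving L_z = 5ℏ.
cos θ_min = 5/√30, so θ_min ≈ 24.1°.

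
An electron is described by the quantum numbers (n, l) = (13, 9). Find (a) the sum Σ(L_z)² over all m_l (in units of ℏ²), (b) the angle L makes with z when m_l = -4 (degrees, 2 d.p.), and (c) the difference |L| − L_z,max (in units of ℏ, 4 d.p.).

Σ(L_z)² = 570 ℏ²; θ(m_l=-4) ≈ 114.94°; |L|−L_z,max ≈ 0.4868ℏ

Σ m_l² = 570, so Σ(L_z)² = 570 ℏ².
For m_l = -4: cos θ = -4/√90, θ ≈ 114.94°.
|L| − L_z,max = (3√10 − 9)ℏ ≈ 0.4868ℏ.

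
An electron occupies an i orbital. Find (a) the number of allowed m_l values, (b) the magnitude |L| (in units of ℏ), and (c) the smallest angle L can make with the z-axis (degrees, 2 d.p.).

13 values; |L| = √42 ℏ ≈ 6.481ℏ; θ_min ≈ 22.21°

The letter i corresponds to l = 6.
There are 2l+1 = 13 values of m_l.
|L| = ℏ√(6·7) = √42 ℏ ≈ 6.481ℏ.
cos θ_min = 6/√42, so θ_min ≈ 22.21°.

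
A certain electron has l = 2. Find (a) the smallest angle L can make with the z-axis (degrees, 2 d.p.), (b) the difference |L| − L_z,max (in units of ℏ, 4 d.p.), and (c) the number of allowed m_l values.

cos θ_min = 2/√6, so θ_min ≈ 35.26°.
|L| − L_z,max = (√6 − 2)ℏ ≈ 0.4495ℏ.
There are 2l+1 = 5 values of m_l.

θ_min ≈ 35.26°; |L|−L_z,max ≈ 0.4495ℏ; 5 values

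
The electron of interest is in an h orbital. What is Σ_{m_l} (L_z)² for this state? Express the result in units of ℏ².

Σ(L_z)² = 110 ℏ²

The letter h corresponds to l = 5.
The allowed m_l values are -5, -4, -3, -2, -1, 0, 1, 2, 3, 4, 5.
Σ m_l² = 2·(1 + 4 + 9 + 16 + 25) = 110.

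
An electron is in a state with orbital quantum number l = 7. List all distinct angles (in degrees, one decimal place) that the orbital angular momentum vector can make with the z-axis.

θ ∈ {20.7°, 36.7°, 48.1°, 57.7°, 66.4°, 74.5°, 82.3°, 90.0°, 97.7°, 105.5°, 113.6°, 122.3°, 131.9°, 143.3°, 159.3°}

|L|² = l(l+1)ℏ² = 56ℏ², so |L| = 2√14 ℏ.
cos θ = m_l/√56 for each m_l ∈ {-7, -6, -5, -4, -3, -2, -1, 0, 1, 2, 3, 4, 5, 6, 7}.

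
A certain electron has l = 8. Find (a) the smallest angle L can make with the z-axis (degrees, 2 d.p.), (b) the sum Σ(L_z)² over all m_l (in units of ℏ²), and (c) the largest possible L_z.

cos θ_min = 8/√72, so θ_min ≈ 19.47°.
Σ m_l² = 408, so Σ(L_z)² = 408 ℏ².
L_z,max = lℏ = 8ℏ.

θ_min ≈ 19.47°; Σ(L_z)² = 408 ℏ²; L_z,max = 8ℏ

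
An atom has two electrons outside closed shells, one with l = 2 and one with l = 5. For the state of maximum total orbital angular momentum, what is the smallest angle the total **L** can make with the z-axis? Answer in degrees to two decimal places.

Angular momentum addition gives L = |l₁ − l₂|, …, l₁ + l₂.
So L can be 3, 4, 5, 6, 7.
The maximum is L = 7, with |L_tot| = ℏ√(7·8) = 2√14 ℏ.
The minimum angle with z is arccos(7/√56) ≈ 20.70°.

θ_min ≈ 20.70°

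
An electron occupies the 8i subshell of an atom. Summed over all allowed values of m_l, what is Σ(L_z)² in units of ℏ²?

8i means n = 8, l = 6.
m_l runs from −6 to 6, i.e. {-6, -5, -4, -3, -2, -1, 0, 1, 2, 3, 4, 5, 6}.
Summing m² from −6 to 6: Σ m_l² = 182.

Σ(L_z)² = 182 ℏ²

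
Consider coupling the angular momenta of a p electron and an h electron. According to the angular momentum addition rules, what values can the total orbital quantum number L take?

The total orbital quantum number L ranges from |l₁ − l₂| to l₁ + l₂ in integer steps.
Allowed values: L = 4, 5, 6.

L = 4, 5, 6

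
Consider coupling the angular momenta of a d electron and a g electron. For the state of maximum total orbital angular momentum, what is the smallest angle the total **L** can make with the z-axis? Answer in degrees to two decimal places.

Angular momentum addition gives L = |l₁ − l₂|, …, l₁ + l₂.
Allowed values: L = 2, 3, 4, 5, 6.
The maximum is L = 6, with |L_tot| = ℏ√(6·7) = √42 ℏ.
The minimum angle with z is arccos(6/√42) ≈ 22.21°.

θ_min ≈ 22.21°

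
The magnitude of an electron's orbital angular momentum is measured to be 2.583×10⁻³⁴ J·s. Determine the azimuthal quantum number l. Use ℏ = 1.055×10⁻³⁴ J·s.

In units of ℏ, |L| ≈ 2.448.
Set l(l+1) = 5.99; the integer solution is l = 2.

l = 2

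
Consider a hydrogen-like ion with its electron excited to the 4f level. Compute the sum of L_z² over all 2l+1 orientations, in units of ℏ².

Σ(L_z)² = 28 ℏ²

The 4f level has l = 3.
m_l ∈ {-3, -2, -1, 0, 1, 2, 3}.
Σ m_l² = l(l+1)(2l+1)/3 = 3·4·7/3 = 28.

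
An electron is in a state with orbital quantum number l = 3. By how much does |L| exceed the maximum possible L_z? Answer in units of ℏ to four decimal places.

|L| − L_z,max ≈ 0.4641ℏ

|L| = 2√3 ℏ ≈ 3.4641ℏ, while L_z,max = lℏ = 3ℏ.
The difference is (2√3 − 3)ℏ ≈ 0.4641ℏ.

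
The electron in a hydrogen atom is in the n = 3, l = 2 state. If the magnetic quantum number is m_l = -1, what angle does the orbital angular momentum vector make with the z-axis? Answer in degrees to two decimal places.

θ ≈ 114.09°

|L|² = l(l+1)ℏ² = 6ℏ², so |L| = √6 ℏ.
L_z = m_l ℏ = −1ℏ.
cos θ = L_z/|L| = -1/√6, so θ ≈ 114.09°.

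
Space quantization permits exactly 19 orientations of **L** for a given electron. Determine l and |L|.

l = 9, |L| = 3√10 ℏ ≈ 9.487ℏ

Since there are 2l+1 = 19 values of m_l, l = 9.
Then |L| = √(l(l+1)) ℏ = 3√10 ℏ.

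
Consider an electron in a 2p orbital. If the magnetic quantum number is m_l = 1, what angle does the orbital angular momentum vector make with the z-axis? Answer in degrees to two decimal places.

θ ≈ 45.00°

The 2p subshell has l = 1.
|L| = √(l(l+1)) ℏ = √2 ℏ.
L_z = m_l ℏ = 1ℏ.
cos θ = L_z/|L| = 1/√2, so θ ≈ 45.00°.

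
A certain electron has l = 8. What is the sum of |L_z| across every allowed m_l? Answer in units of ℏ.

Σ|L_z| = 72 ℏ

The allowed m_l values are -8, -7, -6, -5, -4, -3, -2, -1, 0, 1, 2, 3, 4, 5, 6, 7, 8.
Σ|m_l| = 2·8(8+1)/2 = 72.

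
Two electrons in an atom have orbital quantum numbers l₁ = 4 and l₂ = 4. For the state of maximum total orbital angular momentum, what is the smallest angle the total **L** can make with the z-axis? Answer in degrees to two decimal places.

The total orbital quantum number L ranges from |l₁ − l₂| to l₁ + l₂ in integer steps.
Allowed values: L = 0, 1, 2, 3, 4, 5, 6, 7, 8.
The maximum is L = 8, with |L_tot| = ℏ√(8·9) = 6√2 ℏ.
The minimum angle with z is arccos(8/√72) ≈ 19.47°.

θ_min ≈ 19.47°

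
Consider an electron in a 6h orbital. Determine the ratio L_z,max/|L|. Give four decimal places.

L_z,max/|L| = 0.9129

6h means n = 6, l = 5.
|L| = √30 ℏ ≈ 5.4772ℏ, while L_z,max = lℏ = 5ℏ.
L_z,max/|L| = 5/√30 = 0.9129.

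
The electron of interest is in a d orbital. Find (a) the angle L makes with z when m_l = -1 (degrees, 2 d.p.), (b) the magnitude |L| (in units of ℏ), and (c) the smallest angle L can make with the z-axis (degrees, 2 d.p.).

θ(m_l=-1) ≈ 114.09°; |L| = √6 ℏ ≈ 2.449ℏ; θ_min ≈ 35.26°

A d state has l = 2.
For m_l = -1: cos θ = -1/√6, θ ≈ 114.09°.
|L| = ℏ√(2·3) = √6 ℏ ≈ 2.449ℏ.
cos θ_min = 2/√6, so θ_min ≈ 35.26°.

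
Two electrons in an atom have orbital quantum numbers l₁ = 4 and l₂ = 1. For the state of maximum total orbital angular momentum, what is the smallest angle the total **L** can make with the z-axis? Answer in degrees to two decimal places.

L runs from |4 − 1| = 3 to 4 + 1 = 5.
Allowed values: L = 3, 4, 5.
The maximum is L = 5, with |L_tot| = ℏ√(5·6) = √30 ℏ.
The minimum angle with z is arccos(5/√30) ≈ 24.09°.

θ_min ≈ 24.09°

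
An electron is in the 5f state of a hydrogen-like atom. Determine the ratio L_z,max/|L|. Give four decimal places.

The 5f subshell has l = 3.
|L| = 2√3 ℏ ≈ 3.4641ℏ, while L_z,max = lℏ = 3ℏ.
L_z,max/|L| = 3/√12 = 0.8660.

L_z,max/|L| = 0.8660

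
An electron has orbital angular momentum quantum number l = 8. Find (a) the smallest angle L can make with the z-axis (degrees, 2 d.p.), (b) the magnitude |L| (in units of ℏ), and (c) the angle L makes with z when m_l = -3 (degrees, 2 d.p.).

cos θ_min = 8/√72, so θ_min ≈ 19.47°.
|L| = ℏ√(8·9) = 6√2 ℏ ≈ 8.485ℏ.
For m_l = -3: cos θ = -3/√72, θ ≈ 110.70°.

θ_min ≈ 19.47°; |L| = 6√2 ℏ ≈ 8.485ℏ; θ(m_l=-3) ≈ 110.70°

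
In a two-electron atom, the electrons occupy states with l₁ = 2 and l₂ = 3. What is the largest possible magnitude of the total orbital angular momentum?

By the triangle rule, |l₁ − l₂| ≤ L ≤ l₁ + l₂.
Allowed values: L = 1, 2, 3, 4, 5.
The largest magnitude corresponds to L = 5: |L_tot| = ℏ√(5·6) = √30 ℏ.

|L_tot|_max = √30 ℏ ≈ 5.477ℏ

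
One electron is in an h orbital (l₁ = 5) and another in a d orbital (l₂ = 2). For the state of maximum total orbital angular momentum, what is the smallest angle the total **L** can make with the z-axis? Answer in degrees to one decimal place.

θ_min ≈ 20.7°

The total orbital quantum number L ranges from |l₁ − l₂| to l₁ + l₂ in integer steps.
So L can be 3, 4, 5, 6, 7.
The maximum is L = 7, with |L_tot| = ℏ√(7·8) = 2√14 ℏ.
The minimum angle with z is arccos(7/√56) ≈ 20.7°.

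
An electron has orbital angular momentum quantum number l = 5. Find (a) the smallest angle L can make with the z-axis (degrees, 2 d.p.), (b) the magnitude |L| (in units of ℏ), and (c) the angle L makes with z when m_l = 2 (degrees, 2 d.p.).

cos θ_min = 5/√30, so θ_min ≈ 24.09°.
|L| = ℏ√(5·6) = √30 ℏ ≈ 5.477ℏ.
For m_l = 2: cos θ = 2/√30, θ ≈ 68.58°.

θ_min ≈ 24.09°; |L| = √30 ℏ ≈ 5.477ℏ; θ(m_l=2) ≈ 68.58°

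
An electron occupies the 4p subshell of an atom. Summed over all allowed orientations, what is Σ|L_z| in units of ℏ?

4p means n = 4, l = 1.
m_l runs from −1 to 1, i.e. {-1, 0, 1}.
Σ|m_l| = l(l+1) = 2.

Σ|L_z| = 2 ℏ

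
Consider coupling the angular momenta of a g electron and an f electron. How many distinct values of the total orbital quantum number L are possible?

7

Angular momentum addition gives L = |l₁ − l₂|, …, l₁ + l₂.
L ∈ {1, 2, 3, 4, 5, 6, 7}.
That is 7 values.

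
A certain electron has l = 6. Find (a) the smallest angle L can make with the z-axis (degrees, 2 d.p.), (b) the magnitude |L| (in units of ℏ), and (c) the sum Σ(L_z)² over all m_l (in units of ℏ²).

θ_min ≈ 22.21°; |L| = √42 ℏ ≈ 6.481ℏ; Σ(L_z)² = 182 ℏ²

cos θ_min = 6/√42, so θ_min ≈ 22.21°.
|L| = ℏ√(6·7) = √42 ℏ ≈ 6.481ℏ.
Σ m_l² = 182, so Σ(L_z)² = 182 ℏ².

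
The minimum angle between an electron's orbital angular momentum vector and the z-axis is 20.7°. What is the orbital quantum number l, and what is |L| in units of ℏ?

l = 7, |L| = 2√14 ℏ ≈ 7.483ℏ

At minimum angle, m_l = l, so cos θ = l/√(l(l+1)); cos²θ = l/(l+1) = 0.8751.
Thus l = 0.8751/(1 − 0.8751) ≈ 7.
Then |L| = ℏ√(7·8) = 2√14 ℏ.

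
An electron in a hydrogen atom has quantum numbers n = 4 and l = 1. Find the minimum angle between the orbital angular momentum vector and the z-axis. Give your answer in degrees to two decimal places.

|L|² = l(l+1)ℏ² = 2ℏ², so |L| = √2 ℏ.
The smallest angle corresponds to the largest L_z, i.e. m_l = l = 1, giving L_z = 1ℏ.
cos θ_min = 1/√2, so θ_min ≈ 45.00°.

θ_min ≈ 45.00°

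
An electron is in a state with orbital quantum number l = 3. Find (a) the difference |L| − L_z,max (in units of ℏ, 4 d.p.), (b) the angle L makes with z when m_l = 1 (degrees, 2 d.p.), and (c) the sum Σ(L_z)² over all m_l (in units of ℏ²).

|L| − L_z,max = (2√3 − 3)ℏ ≈ 0.4641ℏ.
For m_l = 1: cos θ = 1/√12, θ ≈ 73.22°.
Σ m_l² = 28, so Σ(L_z)² = 28 ℏ².

|L|−L_z,max ≈ 0.4641ℏ; θ(m_l=1) ≈ 73.22°; Σ(L_z)² = 28 ℏ²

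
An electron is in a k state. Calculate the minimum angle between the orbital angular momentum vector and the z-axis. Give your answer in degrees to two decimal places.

θ_min ≈ 20.70°

The letter k corresponds to l = 7.
|L| = ℏ√(l(l+1)) = 2√14 ℏ.
The smallest angle corresponds to the largest L_z, i.e. m_l = l = 7, giving L_z = 7ℏ.
cos θ_min = 7/√56, so θ_min ≈ 20.70°.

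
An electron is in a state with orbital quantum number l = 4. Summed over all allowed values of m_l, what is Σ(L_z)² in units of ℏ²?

The allowed m_l values are -4, -3, -2, -1, 0, 1, 2, 3, 4.
Summing m² from −4 to 4: Σ m_l² = 60.

Σ(L_z)² = 60 ℏ²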